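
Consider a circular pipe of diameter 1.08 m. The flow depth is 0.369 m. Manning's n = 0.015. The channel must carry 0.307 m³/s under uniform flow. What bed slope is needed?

For a circular section of diameter D = 1.08 m at depth y = 0.369 m, the central angle is θ = 2 arccos(1 − 2y/D) = 2.497 rad. Then A = (D²/8)(θ − sin θ) = 0.2765 m² and P = Dθ/2 = 1.348 m.
Hydraulic radius R = A/P = 0.2765/1.348 = 0.205 m.
From Manning's equation, S = [nQ / (1 A R^(2/3))]² = [0.015 × 0.307 / (1 × 0.2765 × 0.205^(2/3))]² = 0.00229.

S = 0.00229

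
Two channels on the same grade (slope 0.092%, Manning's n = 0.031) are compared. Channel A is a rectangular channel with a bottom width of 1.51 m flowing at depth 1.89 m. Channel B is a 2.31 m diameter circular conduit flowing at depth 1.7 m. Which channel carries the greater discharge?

Channel A: Flow area A = b·y = 1.51 × 1.89 = 2.854 m². Wetted perimeter P = b + 2y = 1.51 + 2×1.89 = 5.29 m. Hydraulic radius R = A/P = 2.854/5.29 = 0.5395 m. Q_A = (1/0.031)·2.854·0.5395^(2/3)·√0.00092 = 1.851 m³/s.
Channel B: For a circular section of diameter D = 2.31 m at depth y = 1.7 m, the central angle is θ = 2 arccos(1 − 2y/D) = 4.124 rad. Then A = (D²/8)(θ − sin θ) = 3.306 m² and P = Dθ/2 = 4.764 m. Hydraulic radius R = A/P = 3.306/4.764 = 0.694 m. Q_B = (1/0.031)·3.306·0.694^(2/3)·√0.00092 = 2.536 m³/s.
Q_A = 1.851 m³/s vs Q_B = 2.536 m³/s, so channel B carries more.

channel B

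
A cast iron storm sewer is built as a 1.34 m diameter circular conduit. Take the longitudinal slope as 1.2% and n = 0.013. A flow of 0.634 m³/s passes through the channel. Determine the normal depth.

Manning's equation rearranged: A R^(2/3) = nQ / (1·√S) = 0.013 × 0.634 / (√0.012) = 0.07524.
Try y = 0.215 m: A R^(2/3) = 0.03799 — too small.
Try y = 0.344 m: A R^(2/3) = 0.0982 — too large.
Try y = 0.301 m: A R^(2/3) = 0.07528 — matches.

y_n = 0.301 m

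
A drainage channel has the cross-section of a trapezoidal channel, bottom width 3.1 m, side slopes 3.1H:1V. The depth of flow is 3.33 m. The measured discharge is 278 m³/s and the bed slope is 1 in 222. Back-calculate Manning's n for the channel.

n = 0.016

With bottom width b = 3.1 m and side slope z = 3.1: A = (b + zy)y = (3.1 + 3.1×3.33)×3.33 = 44.7 m²; P = b + 2y√(1+z²) = 3.1 + 2×3.33×3.257 = 24.79 m.
Hydraulic radius R = A/P = 44.7/24.79 = 1.803 m.
Rearranging Manning's equation: n = (1/Q) A R^(2/3) S^(1/2) = (1/278) × 44.7 × 1.803^(2/3) × √0.004505 = 0.016.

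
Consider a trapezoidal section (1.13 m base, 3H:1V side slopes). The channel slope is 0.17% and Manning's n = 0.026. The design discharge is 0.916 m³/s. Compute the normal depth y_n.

Manning's equation rearranged: A R^(2/3) = nQ / (1·√S) = 0.026 × 0.916 / (√0.0017) = 0.5776.
Try y = 0.408 m: A R^(2/3) = 0.3901 — too small.
Try y = 0.552 m: A R^(2/3) = 0.7385 — too large.
Try y = 0.492 m: A R^(2/3) = 0.5775 — matches.

y_n = 0.492 m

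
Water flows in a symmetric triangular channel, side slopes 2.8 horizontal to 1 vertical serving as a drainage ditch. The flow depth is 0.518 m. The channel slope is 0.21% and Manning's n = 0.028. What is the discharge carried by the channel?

For a triangular section with side slope z = 2.8: A = zy² = 2.8×0.518² = 0.7513 m²; P = 2y√(1+z²) = 2×0.518×2.973 = 3.08 m.
Hydraulic radius R = A/P = 0.7513/3.08 = 0.2439 m.
Manning's equation: Q = (1/n) A R^(2/3) S^(1/2) = (1/0.028) × 0.7513 × 0.2439^(2/3) × 0.0021^(1/2) = 0.48 m³/s.

Q = 0.48 m³/s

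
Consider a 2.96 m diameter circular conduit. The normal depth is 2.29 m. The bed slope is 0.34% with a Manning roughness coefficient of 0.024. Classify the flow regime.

subcritical

For a circular section of diameter D = 2.96 m at depth y = 2.29 m, the central angle is θ = 2 arccos(1 − 2y/D) = 4.3 rad. Then A = (D²/8)(θ − sin θ) = 5.713 m² and P = Dθ/2 = 6.364 m.
Hydraulic radius R = A/P = 5.713/6.364 = 0.8977 m.
V = (1/n) R^(2/3) √S = (1/0.024) × 0.8977^(2/3) × √0.0034 = 2.261 m/s. Hydraulic depth D_h = A/T = 5.713/2.477 = 2.306 m.
Froude number Fr = V/√(g·D_h) = 2.261/√(9.81×2.306) = 0.475, which is less than 1, so the flow is subcritical.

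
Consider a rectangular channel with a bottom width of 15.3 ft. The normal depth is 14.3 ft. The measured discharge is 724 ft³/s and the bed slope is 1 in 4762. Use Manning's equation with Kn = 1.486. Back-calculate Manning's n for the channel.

n = 0.019

Flow area A = b·y = 15.3 × 14.3 = 218.8 ft². Wetted perimeter P = b + 2y = 15.3 + 2×14.3 = 43.9 ft.
Hydraulic radius R = A/P = 218.8/43.9 = 4.984 ft.
Rearranging Manning's equation: n = (1.486/Q) A R^(2/3) S^(1/2) = (1.486/724) × 218.8 × 4.984^(2/3) × √0.00021 = 0.019.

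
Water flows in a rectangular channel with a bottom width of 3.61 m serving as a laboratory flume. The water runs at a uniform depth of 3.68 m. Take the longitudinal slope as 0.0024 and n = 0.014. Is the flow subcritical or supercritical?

Flow area A = b·y = 3.61 × 3.68 = 13.28 m². Wetted perimeter P = b + 2y = 3.61 + 2×3.68 = 10.97 m.
Hydraulic radius R = A/P = 13.28/10.97 = 1.211 m.
V = (1/n) R^(2/3) √S = (1/0.014) × 1.211^(2/3) × √0.0024 = 3.976 m/s. Hydraulic depth D_h = A/T = 13.28/3.61 = 3.68 m.
Froude number Fr = V/√(g·D_h) = 3.976/√(9.81×3.68) = 0.662, which is less than 1, so the flow is subcritical.

subcritical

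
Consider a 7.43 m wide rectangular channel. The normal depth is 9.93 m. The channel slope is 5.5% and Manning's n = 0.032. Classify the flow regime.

supercritical

Flow area A = b·y = 7.43 × 9.93 = 73.78 m². Wetted perimeter P = b + 2y = 7.43 + 2×9.93 = 27.29 m.
Hydraulic radius R = A/P = 73.78/27.29 = 2.704 m.
V = (1/n) R^(2/3) √S = (1/0.032) × 2.704^(2/3) × √0.055 = 14.22 m/s. Hydraulic depth D_h = A/T = 73.78/7.43 = 9.93 m.
Froude number Fr = V/√(g·D_h) = 14.22/√(9.81×9.93) = 1.44, which is greater than 1, so the flow is supercritical.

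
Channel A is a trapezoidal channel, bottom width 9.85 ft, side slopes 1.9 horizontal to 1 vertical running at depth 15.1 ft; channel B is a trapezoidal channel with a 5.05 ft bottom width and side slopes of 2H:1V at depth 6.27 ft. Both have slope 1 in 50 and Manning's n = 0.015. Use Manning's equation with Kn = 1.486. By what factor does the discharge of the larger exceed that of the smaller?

9.29

Channel A: With bottom width b = 9.85 ft and side slope z = 1.9: A = (b + zy)y = (9.85 + 1.9×15.1)×15.1 = 582 ft²; P = b + 2y√(1+z²) = 9.85 + 2×15.1×2.147 = 74.69 ft. Hydraulic radius R = A/P = 582/74.69 = 7.791 ft. Q_A = (1.486/0.015)·582·7.791^(2/3)·√0.02 = 32040 ft³/s.
Channel B: With bottom width b = 5.05 ft and side slope z = 2: A = (b + zy)y = (5.05 + 2×6.27)×6.27 = 110.3 ft²; P = b + 2y√(1+z²) = 5.05 + 2×6.27×2.236 = 33.09 ft. Hydraulic radius R = A/P = 110.3/33.09 = 3.333 ft. Q_B = (1.486/0.015)·110.3·3.333^(2/3)·√0.02 = 3448 ft³/s.
The larger discharge is 32040 ft³/s and the smaller is 3448 ft³/s; the ratio is 9.29.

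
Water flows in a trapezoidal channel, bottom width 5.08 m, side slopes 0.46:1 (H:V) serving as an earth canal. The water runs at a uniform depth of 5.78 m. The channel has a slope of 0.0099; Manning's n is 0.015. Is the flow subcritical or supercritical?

With bottom width b = 5.08 m and side slope z = 0.46: A = (b + zy)y = (5.08 + 0.46×5.78)×5.78 = 44.73 m²; P = b + 2y√(1+z²) = 5.08 + 2×5.78×1.101 = 17.8 m.
Hydraulic radius R = A/P = 44.73/17.8 = 2.512 m.
V = (1/n) R^(2/3) √S = (1/0.015) × 2.512^(2/3) × √0.0099 = 12.26 m/s. Hydraulic depth D_h = A/T = 44.73/10.4 = 4.302 m.
Froude number Fr = V/√(g·D_h) = 12.26/√(9.81×4.302) = 1.89, which is greater than 1, so the flow is supercritical.

supercritical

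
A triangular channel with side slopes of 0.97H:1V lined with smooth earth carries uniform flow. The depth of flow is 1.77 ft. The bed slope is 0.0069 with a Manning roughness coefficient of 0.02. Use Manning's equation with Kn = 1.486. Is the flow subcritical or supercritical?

subcritical

For a triangular section with side slope z = 0.97: A = zy² = 0.97×1.77² = 3.039 ft²; P = 2y√(1+z²) = 2×1.77×1.393 = 4.932 ft.
Hydraulic radius R = A/P = 3.039/4.932 = 0.6162 ft.
V = (1.486/n) R^(2/3) √S = (1.486/0.02) × 0.6162^(2/3) × √0.0069 = 4.469 ft/s. Hydraulic depth D_h = A/T = 3.039/3.434 = 0.885 ft.
Froude number Fr = V/√(g·D_h) = 4.469/√(32.2×0.885) = 0.837, which is less than 1, so the flow is subcritical.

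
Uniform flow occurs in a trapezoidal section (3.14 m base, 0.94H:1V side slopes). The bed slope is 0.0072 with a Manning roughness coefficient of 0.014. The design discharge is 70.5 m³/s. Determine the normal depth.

y_n = 2.05 m

Manning's equation rearranged: A R^(2/3) = nQ / (1·√S) = 0.014 × 70.5 / (√0.0072) = 11.63.
Trying y = 2.54 m: A R^(2/3) = 17.47 — too large.
Trying y = 1.83 m: A R^(2/3) = 9.418 — too small.
Trying y = 2.05 m: A R^(2/3) = 11.63 — close enough.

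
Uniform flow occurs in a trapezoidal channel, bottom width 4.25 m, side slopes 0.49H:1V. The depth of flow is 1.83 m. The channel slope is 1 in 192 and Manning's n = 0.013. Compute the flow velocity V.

With bottom width b = 4.25 m and side slope z = 0.49: A = (b + zy)y = (4.25 + 0.49×1.83)×1.83 = 9.418 m²; P = b + 2y√(1+z²) = 4.25 + 2×1.83×1.114 = 8.326 m.
Hydraulic radius R = A/P = 9.418/8.326 = 1.131 m.
From Manning's equation, V = (1/n) R^(2/3) S^(1/2) = (1/0.013) × 1.131^(2/3) × 0.005208^(1/2) = 6.03 m/s.

V = 6.03 m/s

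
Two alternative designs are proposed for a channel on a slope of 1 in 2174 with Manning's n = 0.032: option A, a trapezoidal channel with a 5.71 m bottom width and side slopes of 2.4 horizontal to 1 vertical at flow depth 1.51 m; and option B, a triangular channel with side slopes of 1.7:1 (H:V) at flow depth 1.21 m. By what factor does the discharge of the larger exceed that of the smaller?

Channel A: With bottom width b = 5.71 m and side slope z = 2.4: A = (b + zy)y = (5.71 + 2.4×1.51)×1.51 = 14.09 m²; P = b + 2y√(1+z²) = 5.71 + 2×1.51×2.6 = 13.56 m. Hydraulic radius R = A/P = 14.09/13.56 = 1.039 m. Q_A = (1/0.032)·14.09·1.039^(2/3)·√0.00046 = 9.692 m³/s.
Channel B: For a triangular section with side slope z = 1.7: A = zy² = 1.7×1.21² = 2.489 m²; P = 2y√(1+z²) = 2×1.21×1.972 = 4.773 m. Hydraulic radius R = A/P = 2.489/4.773 = 0.5215 m. Q_B = (1/0.032)·2.489·0.5215^(2/3)·√0.00046 = 1.081 m³/s.
The larger discharge is 9.692 m³/s and the smaller is 1.081 m³/s; the ratio is 8.97.

8.97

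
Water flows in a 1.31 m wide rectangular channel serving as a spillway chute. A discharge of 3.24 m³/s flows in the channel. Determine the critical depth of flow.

For a rectangular channel, critical depth y_c = (q²/g)^(1/3) where q = Q/b = 3.24/1.31 = 2.473 m²/s.
So y_c = (2.473²/9.81)^(1/3) = 0.854 m.

y_c = 0.854 m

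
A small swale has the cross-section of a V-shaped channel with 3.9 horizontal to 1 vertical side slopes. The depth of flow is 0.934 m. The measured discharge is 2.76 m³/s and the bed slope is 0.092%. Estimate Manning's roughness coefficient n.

For a triangular section with side slope z = 3.9: A = zy² = 3.9×0.934² = 3.402 m²; P = 2y√(1+z²) = 2×0.934×4.026 = 7.521 m.
Hydraulic radius R = A/P = 3.402/7.521 = 0.4524 m.
Rearranging Manning's equation: n = (1/Q) A R^(2/3) S^(1/2) = (1/2.76) × 3.402 × 0.4524^(2/3) × √0.00092 = 0.022.

n = 0.022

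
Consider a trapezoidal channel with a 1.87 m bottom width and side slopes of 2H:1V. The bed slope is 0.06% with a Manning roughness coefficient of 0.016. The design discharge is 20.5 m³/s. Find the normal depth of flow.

Manning's equation rearranged: A R^(2/3) = nQ / (1·√S) = 0.016 × 20.5 / (√0.0006) = 13.39.
At y = 2.42 m: A R^(2/3) = 19.14 — over.
At y = 1.52 m: A R^(2/3) = 6.755 — short.
At y = 2.07 m: A R^(2/3) = 13.4 — matches.

y_n = 2.07 m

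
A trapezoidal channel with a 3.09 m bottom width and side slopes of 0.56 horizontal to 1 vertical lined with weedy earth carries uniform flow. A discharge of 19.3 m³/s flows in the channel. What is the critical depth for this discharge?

At critical depth, Q² T / (g A³) = 1, i.e. A³/T = Q²/g = 19.3²/9.81 = 37.97.
Trying y = 1.12 m: A³/T = 16.61 — low.
Trying y = 1.75 m: A³/T = 71.55 — high.
Trying y = 1.44 m: A³/T = 37.56 — ≈ 37.97.

y_c = 1.44 m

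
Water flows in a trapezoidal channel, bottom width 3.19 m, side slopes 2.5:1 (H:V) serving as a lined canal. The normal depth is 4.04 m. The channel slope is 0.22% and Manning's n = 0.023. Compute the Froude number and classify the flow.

With bottom width b = 3.19 m and side slope z = 2.5: A = (b + zy)y = (3.19 + 2.5×4.04)×4.04 = 53.69 m²; P = b + 2y√(1+z²) = 3.19 + 2×4.04×2.693 = 24.95 m.
Hydraulic radius R = A/P = 53.69/24.95 = 2.152 m.
V = (1/n) R^(2/3) √S = (1/0.023) × 2.152^(2/3) × √0.0022 = 3.4 m/s. Hydraulic depth D_h = A/T = 53.69/23.39 = 2.295 m.
Froude number Fr = V/√(g·D_h) = 3.4/√(9.81×2.295) = 0.716, which is less than 1, so the flow is subcritical.

subcritical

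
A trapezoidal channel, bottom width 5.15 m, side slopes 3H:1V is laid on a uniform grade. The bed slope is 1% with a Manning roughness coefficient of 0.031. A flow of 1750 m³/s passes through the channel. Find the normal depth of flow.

y_n = 7.65 m

Manning's equation rearranged: A R^(2/3) = nQ / (1·√S) = 0.031 × 1750 / (√0.01) = 542.5.
Try y = 9.16 m: A R^(2/3) = 843.2 — high.
Try y = 7.65 m: A R^(2/3) = 543.1 — close enough.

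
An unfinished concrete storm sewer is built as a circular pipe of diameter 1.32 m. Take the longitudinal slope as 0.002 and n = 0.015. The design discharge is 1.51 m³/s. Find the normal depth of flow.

Manning's equation rearranged: A R^(2/3) = nQ / (1·√S) = 0.015 × 1.51 / (√0.002) = 0.5065.
Trying y = 0.981 m: A R^(2/3) = 0.5896 — high.
Trying y = 0.687 m: A R^(2/3) = 0.3496 — low.
Trying y = 0.873 m: A R^(2/3) = 0.5066 — close enough.

y_n = 0.873 m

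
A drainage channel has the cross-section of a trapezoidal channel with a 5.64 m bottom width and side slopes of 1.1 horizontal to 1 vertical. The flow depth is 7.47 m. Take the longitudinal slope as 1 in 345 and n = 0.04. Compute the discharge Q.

Q = 334 m³/s

With bottom width b = 5.64 m and side slope z = 1.1: A = (b + zy)y = (5.64 + 1.1×7.47)×7.47 = 103.5 m²; P = b + 2y√(1+z²) = 5.64 + 2×7.47×1.487 = 27.85 m.
Hydraulic radius R = A/P = 103.5/27.85 = 3.717 m.
Manning's equation: Q = (1/n) A R^(2/3) S^(1/2) = (1/0.04) × 103.5 × 3.717^(2/3) × 0.002899^(1/2) = 334 m³/s.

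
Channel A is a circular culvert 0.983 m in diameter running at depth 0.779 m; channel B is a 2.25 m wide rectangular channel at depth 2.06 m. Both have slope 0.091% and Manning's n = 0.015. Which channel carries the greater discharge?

Channel A: For a circular section of diameter D = 0.983 m at depth y = 0.779 m, the central angle is θ = 2 arccos(1 − 2y/D) = 4.391 rad. Then A = (D²/8)(θ − sin θ) = 0.645 m² and P = Dθ/2 = 2.158 m. Hydraulic radius R = A/P = 0.645/2.158 = 0.2989 m. Q_A = (1/0.015)·0.645·0.2989^(2/3)·√0.00091 = 0.5798 m³/s.
Channel B: Flow area A = b·y = 2.25 × 2.06 = 4.635 m². Wetted perimeter P = b + 2y = 2.25 + 2×2.06 = 6.37 m. Hydraulic radius R = A/P = 4.635/6.37 = 0.7276 m. Q_B = (1/0.015)·4.635·0.7276^(2/3)·√0.00091 = 7.541 m³/s.
Q_A = 0.5798 m³/s vs Q_B = 7.541 m³/s, so channel B carries more.

channel B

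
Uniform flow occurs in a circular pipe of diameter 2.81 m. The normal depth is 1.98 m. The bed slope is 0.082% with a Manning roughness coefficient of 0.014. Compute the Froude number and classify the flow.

subcritical

For a circular section of diameter D = 2.81 m at depth y = 1.98 m, the central angle is θ = 2 arccos(1 − 2y/D) = 3.985 rad. Then A = (D²/8)(θ − sin θ) = 4.67 m² and P = Dθ/2 = 5.599 m.
Hydraulic radius R = A/P = 4.67/5.599 = 0.8342 m.
V = (1/n) R^(2/3) √S = (1/0.014) × 0.8342^(2/3) × √0.00082 = 1.813 m/s. Hydraulic depth D_h = A/T = 4.67/2.564 = 1.822 m.
Froude number Fr = V/√(g·D_h) = 1.813/√(9.81×1.822) = 0.429, which is less than 1, so the flow is subcritical.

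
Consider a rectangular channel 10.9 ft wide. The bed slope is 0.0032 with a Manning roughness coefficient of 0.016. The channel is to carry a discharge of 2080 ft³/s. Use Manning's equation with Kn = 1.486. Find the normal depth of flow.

y_n = 14.5 ft

Manning's equation rearranged: A R^(2/3) = nQ / (1.486·√S) = 0.016 × 2080 / (1.486 × √0.0032) = 395.9.
At y = 18.1 ft: A R^(2/3) = 512.7 — high.
At y = 12.7 ft: A R^(2/3) = 337.9 — low.
At y = 14.5 ft: A R^(2/3) = 395.7 — ≈ 395.9.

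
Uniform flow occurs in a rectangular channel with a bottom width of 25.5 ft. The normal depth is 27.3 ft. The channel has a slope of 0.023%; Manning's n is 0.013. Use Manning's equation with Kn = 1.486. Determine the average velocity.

Flow area A = b·y = 25.5 × 27.3 = 696.1 ft². Wetted perimeter P = b + 2y = 25.5 + 2×27.3 = 80.1 ft.
Hydraulic radius R = A/P = 696.1/80.1 = 8.691 ft.
From Manning's equation, V = (1.486/n) R^(2/3) S^(1/2) = (1.486/0.013) × 8.691^(2/3) × 0.00023^(1/2) = 7.33 ft/s.

V = 7.33 ft/s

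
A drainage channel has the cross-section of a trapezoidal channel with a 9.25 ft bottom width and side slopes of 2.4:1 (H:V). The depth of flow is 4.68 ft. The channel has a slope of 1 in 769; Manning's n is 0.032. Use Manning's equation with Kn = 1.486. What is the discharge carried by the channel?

Q = 323 ft³/s

With bottom width b = 9.25 ft and side slope z = 2.4: A = (b + zy)y = (9.25 + 2.4×4.68)×4.68 = 95.86 ft²; P = b + 2y√(1+z²) = 9.25 + 2×4.68×2.6 = 33.59 ft.
Hydraulic radius R = A/P = 95.86/33.59 = 2.854 ft.
Manning's equation: Q = (1.486/n) A R^(2/3) S^(1/2) = (1.486/0.032) × 95.86 × 2.854^(2/3) × 0.0013^(1/2) = 323 ft³/s.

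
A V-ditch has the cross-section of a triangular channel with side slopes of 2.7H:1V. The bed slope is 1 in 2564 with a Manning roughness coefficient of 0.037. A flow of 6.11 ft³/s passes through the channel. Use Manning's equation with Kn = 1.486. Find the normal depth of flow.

Manning's equation rearranged: A R^(2/3) = nQ / (1.486·√S) = 0.037 × 6.11 / (1.486 × √0.00039) = 7.703.
Trying y = 1.57 ft: A R^(2/3) = 5.426 — too small.
Trying y = 2.09 ft: A R^(2/3) = 11.64 — too large.
Trying y = 1.79 ft: A R^(2/3) = 7.697 — close enough.

y_n = 1.79 ft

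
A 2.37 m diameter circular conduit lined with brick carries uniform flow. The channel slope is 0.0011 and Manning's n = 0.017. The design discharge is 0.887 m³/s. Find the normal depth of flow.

Manning's equation rearranged: A R^(2/3) = nQ / (1·√S) = 0.017 × 0.887 / (√0.0011) = 0.4546.
At y = 0.753 m: A R^(2/3) = 0.6807 — high.
At y = 0.612 m: A R^(2/3) = 0.4545 — close enough.

y_n = 0.612 m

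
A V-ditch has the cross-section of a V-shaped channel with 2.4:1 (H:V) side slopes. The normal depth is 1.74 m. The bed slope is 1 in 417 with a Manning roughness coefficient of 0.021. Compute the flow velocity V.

V = 2.01 m/s

For a triangular section with side slope z = 2.4: A = zy² = 2.4×1.74² = 7.266 m²; P = 2y√(1+z²) = 2×1.74×2.6 = 9.048 m.
Hydraulic radius R = A/P = 7.266/9.048 = 0.8031 m.
From Manning's equation, V = (1/n) R^(2/3) S^(1/2) = (1/0.021) × 0.8031^(2/3) × 0.002398^(1/2) = 2.01 m/s.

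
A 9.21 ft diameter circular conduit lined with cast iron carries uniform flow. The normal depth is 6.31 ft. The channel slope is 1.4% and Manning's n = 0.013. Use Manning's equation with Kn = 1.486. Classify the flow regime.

supercritical

For a circular section of diameter D = 9.21 ft at depth y = 6.31 ft, the central angle is θ = 2 arccos(1 − 2y/D) = 3.9 rad. Then A = (D²/8)(θ − sin θ) = 48.65 ft² and P = Dθ/2 = 17.96 ft.
Hydraulic radius R = A/P = 48.65/17.96 = 2.709 ft.
V = (1.486/n) R^(2/3) √S = (1.486/0.013) × 2.709^(2/3) × √0.014 = 26.28 ft/s. Hydraulic depth D_h = A/T = 48.65/8.555 = 5.686 ft.
Froude number Fr = V/√(g·D_h) = 26.28/√(32.2×5.686) = 1.94, which is greater than 1, so the flow is supercritical.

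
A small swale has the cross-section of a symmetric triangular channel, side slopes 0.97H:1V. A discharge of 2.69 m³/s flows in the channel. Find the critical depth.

At critical depth, Q² T / (g A³) = 1, i.e. A³/T = Q²/g = 2.69²/9.81 = 0.7376.
At y = 1.31 m: A³/T = 1.815 — over.
At y = 0.918 m: A³/T = 0.3067 — short.
At y = 1.09 m: A³/T = 0.7238 — close enough.

y_c = 1.09 m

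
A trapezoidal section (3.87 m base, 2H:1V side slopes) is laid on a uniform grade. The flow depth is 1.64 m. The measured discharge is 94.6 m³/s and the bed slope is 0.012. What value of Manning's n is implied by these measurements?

n = 0.014

With bottom width b = 3.87 m and side slope z = 2: A = (b + zy)y = (3.87 + 2×1.64)×1.64 = 11.73 m²; P = b + 2y√(1+z²) = 3.87 + 2×1.64×2.236 = 11.2 m.
Hydraulic radius R = A/P = 11.73/11.2 = 1.047 m.
Rearranging Manning's equation: n = (1/Q) A R^(2/3) S^(1/2) = (1/94.6) × 11.73 × 1.047^(2/3) × √0.012 = 0.014.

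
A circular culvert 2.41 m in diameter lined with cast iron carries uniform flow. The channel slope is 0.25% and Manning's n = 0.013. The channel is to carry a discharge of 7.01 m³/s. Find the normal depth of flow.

Manning's equation rearranged: A R^(2/3) = nQ / (1·√S) = 0.013 × 7.01 / (√0.0025) = 1.823.
Try y = 1.44 m: A R^(2/3) = 2.172 — over.
Try y = 1.14 m: A R^(2/3) = 1.479 — short.
Try y = 1.29 m: A R^(2/3) = 1.823 — ≈ 1.823.

y_n = 1.29 m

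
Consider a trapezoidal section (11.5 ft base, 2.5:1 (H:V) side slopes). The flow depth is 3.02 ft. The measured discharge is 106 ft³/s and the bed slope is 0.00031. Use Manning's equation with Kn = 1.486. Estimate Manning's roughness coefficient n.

n = 0.0231

With bottom width b = 11.5 ft and side slope z = 2.5: A = (b + zy)y = (11.5 + 2.5×3.02)×3.02 = 57.53 ft²; P = b + 2y√(1+z²) = 11.5 + 2×3.02×2.693 = 27.76 ft.
Hydraulic radius R = A/P = 57.53/27.76 = 2.072 ft.
Rearranging Manning's equation: n = (1.486/Q) A R^(2/3) S^(1/2) = (1.486/106) × 57.53 × 2.072^(2/3) × √0.00031 = 0.0231.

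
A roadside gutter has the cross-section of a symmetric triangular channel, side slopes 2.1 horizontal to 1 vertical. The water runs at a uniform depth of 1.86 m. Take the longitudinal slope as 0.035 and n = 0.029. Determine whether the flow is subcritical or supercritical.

For a triangular section with side slope z = 2.1: A = zy² = 2.1×1.86² = 7.265 m²; P = 2y√(1+z²) = 2×1.86×2.326 = 8.652 m.
Hydraulic radius R = A/P = 7.265/8.652 = 0.8397 m.
V = (1/n) R^(2/3) √S = (1/0.029) × 0.8397^(2/3) × √0.035 = 5.742 m/s. Hydraulic depth D_h = A/T = 7.265/7.812 = 0.93 m.
Froude number Fr = V/√(g·D_h) = 5.742/√(9.81×0.93) = 1.9, which is greater than 1, so the flow is supercritical.

supercritical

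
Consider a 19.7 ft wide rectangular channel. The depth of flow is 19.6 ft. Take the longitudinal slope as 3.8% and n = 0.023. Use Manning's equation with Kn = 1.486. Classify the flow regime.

supercritical

Flow area A = b·y = 19.7 × 19.6 = 386.1 ft². Wetted perimeter P = b + 2y = 19.7 + 2×19.6 = 58.9 ft.
Hydraulic radius R = A/P = 386.1/58.9 = 6.556 ft.
V = (1.486/n) R^(2/3) √S = (1.486/0.023) × 6.556^(2/3) × √0.038 = 44.12 ft/s. Hydraulic depth D_h = A/T = 386.1/19.7 = 19.6 ft.
Froude number Fr = V/√(g·D_h) = 44.12/√(32.2×19.6) = 1.76, which is greater than 1, so the flow is supercritical.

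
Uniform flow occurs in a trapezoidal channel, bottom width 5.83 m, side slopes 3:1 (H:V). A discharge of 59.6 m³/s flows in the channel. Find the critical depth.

y_c = 1.66 m

At critical depth, Q² T / (g A³) = 1, i.e. A³/T = Q²/g = 59.6²/9.81 = 362.1.
Trying y = 1.89 m: A³/T = 598 — too large.
Trying y = 1.66 m: A³/T = 365.9 — matches.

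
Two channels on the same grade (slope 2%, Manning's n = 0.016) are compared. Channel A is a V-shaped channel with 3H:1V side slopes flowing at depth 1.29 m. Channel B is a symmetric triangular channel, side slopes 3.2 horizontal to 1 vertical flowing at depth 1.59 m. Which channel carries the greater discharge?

Channel A: For a triangular section with side slope z = 3: A = zy² = 3×1.29² = 4.992 m²; P = 2y√(1+z²) = 2×1.29×3.162 = 8.159 m. Hydraulic radius R = A/P = 4.992/8.159 = 0.6119 m. Q_A = (1/0.016)·4.992·0.6119^(2/3)·√0.02 = 31.8 m³/s.
Channel B: For a triangular section with side slope z = 3.2: A = zy² = 3.2×1.59² = 8.09 m²; P = 2y√(1+z²) = 2×1.59×3.353 = 10.66 m. Hydraulic radius R = A/P = 8.09/10.66 = 0.7588 m. Q_B = (1/0.016)·8.09·0.7588^(2/3)·√0.02 = 59.49 m³/s.
Q_A = 31.8 m³/s vs Q_B = 59.49 m³/s, so channel B carries more.

channel B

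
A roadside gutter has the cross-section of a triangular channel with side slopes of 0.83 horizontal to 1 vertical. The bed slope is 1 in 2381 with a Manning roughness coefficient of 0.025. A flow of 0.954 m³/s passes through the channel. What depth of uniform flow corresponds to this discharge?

y_n = 1.51 m

Manning's equation rearranged: A R^(2/3) = nQ / (1·√S) = 0.025 × 0.954 / (√0.00042) = 1.164.
At y = 1.63 m: A R^(2/3) = 1.427 — high.
At y = 1.22 m: A R^(2/3) = 0.659 — low.
At y = 1.51 m: A R^(2/3) = 1.164 — matches.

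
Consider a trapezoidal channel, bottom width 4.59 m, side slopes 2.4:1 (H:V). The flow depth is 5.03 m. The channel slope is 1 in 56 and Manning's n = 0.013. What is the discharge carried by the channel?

With bottom width b = 4.59 m and side slope z = 2.4: A = (b + zy)y = (4.59 + 2.4×5.03)×5.03 = 83.81 m²; P = b + 2y√(1+z²) = 4.59 + 2×5.03×2.6 = 30.75 m.
Hydraulic radius R = A/P = 83.81/30.75 = 2.726 m.
Manning's equation: Q = (1/n) A R^(2/3) S^(1/2) = (1/0.013) × 83.81 × 2.726^(2/3) × 0.01786^(1/2) = 1680 m³/s.

Q = 1680 m³/s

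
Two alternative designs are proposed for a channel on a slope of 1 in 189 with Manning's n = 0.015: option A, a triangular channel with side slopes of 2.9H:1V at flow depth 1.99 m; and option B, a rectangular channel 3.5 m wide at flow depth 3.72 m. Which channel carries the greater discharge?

Channel A: For a triangular section with side slope z = 2.9: A = zy² = 2.9×1.99² = 11.48 m²; P = 2y√(1+z²) = 2×1.99×3.068 = 12.21 m. Hydraulic radius R = A/P = 11.48/12.21 = 0.9406 m. Q_A = (1/0.015)·11.48·0.9406^(2/3)·√0.005291 = 53.46 m³/s.
Channel B: Flow area A = b·y = 3.5 × 3.72 = 13.02 m². Wetted perimeter P = b + 2y = 3.5 + 2×3.72 = 10.94 m. Hydraulic radius R = A/P = 13.02/10.94 = 1.19 m. Q_B = (1/0.015)·13.02·1.19^(2/3)·√0.005291 = 70.91 m³/s.
Q_A = 53.46 m³/s vs Q_B = 70.91 m³/s, so channel B carries more.

channel B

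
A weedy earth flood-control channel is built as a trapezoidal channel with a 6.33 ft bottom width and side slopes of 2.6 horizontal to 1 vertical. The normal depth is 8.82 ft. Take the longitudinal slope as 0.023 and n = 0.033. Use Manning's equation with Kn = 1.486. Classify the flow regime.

With bottom width b = 6.33 ft and side slope z = 2.6: A = (b + zy)y = (6.33 + 2.6×8.82)×8.82 = 258.1 ft²; P = b + 2y√(1+z²) = 6.33 + 2×8.82×2.786 = 55.47 ft.
Hydraulic radius R = A/P = 258.1/55.47 = 4.653 ft.
V = (1.486/n) R^(2/3) √S = (1.486/0.033) × 4.653^(2/3) × √0.023 = 19.03 ft/s. Hydraulic depth D_h = A/T = 258.1/52.19 = 4.945 ft.
Froude number Fr = V/√(g·D_h) = 19.03/√(32.2×4.945) = 1.51, which is greater than 1, so the flow is supercritical.

supercritical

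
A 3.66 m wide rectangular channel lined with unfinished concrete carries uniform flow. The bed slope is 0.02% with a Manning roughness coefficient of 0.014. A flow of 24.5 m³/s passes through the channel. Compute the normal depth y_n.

Manning's equation rearranged: A R^(2/3) = nQ / (1·√S) = 0.014 × 24.5 / (√0.0002) = 24.25.
Try y = 4.28 m: A R^(2/3) = 18.49 — low.
Try y = 5.38 m: A R^(2/3) = 24.24 — ≈ 24.25.

y_n = 5.38 m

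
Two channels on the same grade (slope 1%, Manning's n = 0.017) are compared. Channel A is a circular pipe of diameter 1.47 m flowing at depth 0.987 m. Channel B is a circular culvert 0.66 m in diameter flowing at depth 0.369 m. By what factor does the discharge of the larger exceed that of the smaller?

11.1

Channel A: For a circular section of diameter D = 1.47 m at depth y = 0.987 m, the central angle is θ = 2 arccos(1 − 2y/D) = 3.842 rad. Then A = (D²/8)(θ − sin θ) = 1.212 m² and P = Dθ/2 = 2.824 m. Hydraulic radius R = A/P = 1.212/2.824 = 0.4291 m. Q_A = (1/0.017)·1.212·0.4291^(2/3)·√0.01 = 4.055 m³/s.
Channel B: For a circular section of diameter D = 0.66 m at depth y = 0.369 m, the central angle is θ = 2 arccos(1 − 2y/D) = 3.379 rad. Then A = (D²/8)(θ − sin θ) = 0.1967 m² and P = Dθ/2 = 1.115 m. Hydraulic radius R = A/P = 0.1967/1.115 = 0.1765 m. Q_B = (1/0.017)·0.1967·0.1765^(2/3)·√0.01 = 0.3641 m³/s.
The larger discharge is 4.055 m³/s and the smaller is 0.3641 m³/s; the ratio is 11.1.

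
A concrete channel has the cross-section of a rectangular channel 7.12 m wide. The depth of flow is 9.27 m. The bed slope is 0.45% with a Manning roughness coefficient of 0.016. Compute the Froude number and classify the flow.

subcritical

Flow area A = b·y = 7.12 × 9.27 = 66 m². Wetted perimeter P = b + 2y = 7.12 + 2×9.27 = 25.66 m.
Hydraulic radius R = A/P = 66/25.66 = 2.572 m.
V = (1/n) R^(2/3) √S = (1/0.016) × 2.572^(2/3) × √0.0045 = 7.871 m/s. Hydraulic depth D_h = A/T = 66/7.12 = 9.27 m.
Froude number Fr = V/√(g·D_h) = 7.871/√(9.81×9.27) = 0.825, which is less than 1, so the flow is subcritical.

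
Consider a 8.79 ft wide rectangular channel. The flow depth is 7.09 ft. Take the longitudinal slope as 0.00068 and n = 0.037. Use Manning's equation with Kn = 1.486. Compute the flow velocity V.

V = 2.04 ft/s

Flow area A = b·y = 8.79 × 7.09 = 62.32 ft². Wetted perimeter P = b + 2y = 8.79 + 2×7.09 = 22.97 ft.
Hydraulic radius R = A/P = 62.32/22.97 = 2.713 ft.
From Manning's equation, V = (1.486/n) R^(2/3) S^(1/2) = (1.486/0.037) × 2.713^(2/3) × 0.00068^(1/2) = 2.04 ft/s.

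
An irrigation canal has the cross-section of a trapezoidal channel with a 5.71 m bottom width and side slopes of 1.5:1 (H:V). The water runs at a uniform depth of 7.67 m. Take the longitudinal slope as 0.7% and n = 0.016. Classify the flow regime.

supercritical

With bottom width b = 5.71 m and side slope z = 1.5: A = (b + zy)y = (5.71 + 1.5×7.67)×7.67 = 132 m²; P = b + 2y√(1+z²) = 5.71 + 2×7.67×1.803 = 33.36 m.
Hydraulic radius R = A/P = 132/33.36 = 3.957 m.
V = (1/n) R^(2/3) √S = (1/0.016) × 3.957^(2/3) × √0.007 = 13.08 m/s. Hydraulic depth D_h = A/T = 132/28.72 = 4.597 m.
Froude number Fr = V/√(g·D_h) = 13.08/√(9.81×4.597) = 1.95, which is greater than 1, so the flow is supercritical.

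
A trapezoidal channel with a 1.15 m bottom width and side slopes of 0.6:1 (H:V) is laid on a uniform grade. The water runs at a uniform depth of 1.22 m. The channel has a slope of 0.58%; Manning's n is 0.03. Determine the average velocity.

With bottom width b = 1.15 m and side slope z = 0.6: A = (b + zy)y = (1.15 + 0.6×1.22)×1.22 = 2.296 m²; P = b + 2y√(1+z²) = 1.15 + 2×1.22×1.166 = 3.996 m.
Hydraulic radius R = A/P = 2.296/3.996 = 0.5747 m.
From Manning's equation, V = (1/n) R^(2/3) S^(1/2) = (1/0.03) × 0.5747^(2/3) × 0.0058^(1/2) = 1.75 m/s.

V = 1.75 m/s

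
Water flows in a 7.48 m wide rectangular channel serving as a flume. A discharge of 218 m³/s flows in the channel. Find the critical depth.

For a rectangular channel, critical depth y_c = (q²/g)^(1/3) where q = Q/b = 218/7.48 = 29.14 m²/s.
So y_c = (29.14²/9.81)^(1/3) = 4.42 m.

y_c = 4.42 m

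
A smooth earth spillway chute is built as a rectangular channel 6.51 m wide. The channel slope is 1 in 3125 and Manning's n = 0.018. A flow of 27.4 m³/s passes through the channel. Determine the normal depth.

Manning's equation rearranged: A R^(2/3) = nQ / (1·√S) = 0.018 × 27.4 / (√0.00032) = 27.57.
Try y = 2.28 m: A R^(2/3) = 18.05 — too small.
Try y = 3.57 m: A R^(2/3) = 33.14 — too large.
Try y = 3.11 m: A R^(2/3) = 27.59 — close enough.

y_n = 3.11 m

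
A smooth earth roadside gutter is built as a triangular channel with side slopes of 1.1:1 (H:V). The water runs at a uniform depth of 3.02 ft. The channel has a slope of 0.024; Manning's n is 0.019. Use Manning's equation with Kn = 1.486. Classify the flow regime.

supercritical

For a triangular section with side slope z = 1.1: A = zy² = 1.1×3.02² = 10.03 ft²; P = 2y√(1+z²) = 2×3.02×1.487 = 8.979 ft.
Hydraulic radius R = A/P = 10.03/8.979 = 1.117 ft.
V = (1.486/n) R^(2/3) √S = (1.486/0.019) × 1.117^(2/3) × √0.024 = 13.05 ft/s. Hydraulic depth D_h = A/T = 10.03/6.644 = 1.51 ft.
Froude number Fr = V/√(g·D_h) = 13.05/√(32.2×1.51) = 1.87, which is greater than 1, so the flow is supercritical.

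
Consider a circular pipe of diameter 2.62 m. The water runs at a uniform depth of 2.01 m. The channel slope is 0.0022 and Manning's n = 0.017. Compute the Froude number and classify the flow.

For a circular section of diameter D = 2.62 m at depth y = 2.01 m, the central angle is θ = 2 arccos(1 − 2y/D) = 4.269 rad. Then A = (D²/8)(θ − sin θ) = 4.438 m² and P = Dθ/2 = 5.592 m.
Hydraulic radius R = A/P = 4.438/5.592 = 0.7936 m.
V = (1/n) R^(2/3) √S = (1/0.017) × 0.7936^(2/3) × √0.0022 = 2.365 m/s. Hydraulic depth D_h = A/T = 4.438/2.215 = 2.004 m.
Froude number Fr = V/√(g·D_h) = 2.365/√(9.81×2.004) = 0.533, which is less than 1, so the flow is subcritical.

subcritical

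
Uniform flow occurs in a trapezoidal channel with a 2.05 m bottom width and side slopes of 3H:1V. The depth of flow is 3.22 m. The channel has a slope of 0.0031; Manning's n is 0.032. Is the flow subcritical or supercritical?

With bottom width b = 2.05 m and side slope z = 3: A = (b + zy)y = (2.05 + 3×3.22)×3.22 = 37.71 m²; P = b + 2y√(1+z²) = 2.05 + 2×3.22×3.162 = 22.42 m.
Hydraulic radius R = A/P = 37.71/22.42 = 1.682 m.
V = (1/n) R^(2/3) √S = (1/0.032) × 1.682^(2/3) × √0.0031 = 2.461 m/s. Hydraulic depth D_h = A/T = 37.71/21.37 = 1.764 m.
Froude number Fr = V/√(g·D_h) = 2.461/√(9.81×1.764) = 0.592, which is less than 1, so the flow is subcritical.

subcritical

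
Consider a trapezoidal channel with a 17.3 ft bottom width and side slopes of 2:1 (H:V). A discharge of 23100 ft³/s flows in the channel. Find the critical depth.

y_c = 20.3 ft

At critical depth, Q² T / (g A³) = 1, i.e. A³/T = Q²/g = 23100²/32.2 = 16570000.
Try y = 18.2 ft: A³/T = 10360000 — too small.
Try y = 22.1 ft: A³/T = 23750000 — too large.
Try y = 20.3 ft: A³/T = 16480000 — close enough.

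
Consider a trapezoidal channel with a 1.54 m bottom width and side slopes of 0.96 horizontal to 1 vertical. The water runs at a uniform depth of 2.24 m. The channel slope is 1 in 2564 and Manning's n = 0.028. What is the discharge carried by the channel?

With bottom width b = 1.54 m and side slope z = 0.96: A = (b + zy)y = (1.54 + 0.96×2.24)×2.24 = 8.266 m²; P = b + 2y√(1+z²) = 1.54 + 2×2.24×1.386 = 7.75 m.
Hydraulic radius R = A/P = 8.266/7.75 = 1.067 m.
Manning's equation: Q = (1/n) A R^(2/3) S^(1/2) = (1/0.028) × 8.266 × 1.067^(2/3) × 0.00039^(1/2) = 6.09 m³/s.

Q = 6.09 m³/s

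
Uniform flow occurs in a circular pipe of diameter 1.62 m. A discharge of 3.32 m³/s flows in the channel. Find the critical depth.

y_c = 0.925 m

At critical depth, Q² T / (g A³) = 1, i.e. A³/T = Q²/g = 3.32²/9.81 = 1.124.
Trying y = 0.719 m: A³/T = 0.4284 — too small.
Trying y = 1.02 m: A³/T = 1.632 — too large.
Trying y = 0.925 m: A³/T = 1.122 — ≈ 1.124.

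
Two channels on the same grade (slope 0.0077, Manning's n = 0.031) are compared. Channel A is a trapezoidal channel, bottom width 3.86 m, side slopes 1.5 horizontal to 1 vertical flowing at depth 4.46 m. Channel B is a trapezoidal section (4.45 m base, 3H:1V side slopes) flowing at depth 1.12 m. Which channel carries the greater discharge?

channel A

Channel A: With bottom width b = 3.86 m and side slope z = 1.5: A = (b + zy)y = (3.86 + 1.5×4.46)×4.46 = 47.05 m²; P = b + 2y√(1+z²) = 3.86 + 2×4.46×1.803 = 19.94 m. Hydraulic radius R = A/P = 47.05/19.94 = 2.36 m. Q_A = (1/0.031)·47.05·2.36^(2/3)·√0.0077 = 236.1 m³/s.
Channel B: With bottom width b = 4.45 m and side slope z = 3: A = (b + zy)y = (4.45 + 3×1.12)×1.12 = 8.747 m²; P = b + 2y√(1+z²) = 4.45 + 2×1.12×3.162 = 11.53 m. Hydraulic radius R = A/P = 8.747/11.53 = 0.7584 m. Q_B = (1/0.031)·8.747·0.7584^(2/3)·√0.0077 = 20.59 m³/s.
Q_A = 236.1 m³/s vs Q_B = 20.59 m³/s, so channel A carries more.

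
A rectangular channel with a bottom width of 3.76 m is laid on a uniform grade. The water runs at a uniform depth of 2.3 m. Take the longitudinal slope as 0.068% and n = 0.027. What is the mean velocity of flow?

Flow area A = b·y = 3.76 × 2.3 = 8.648 m². Wetted perimeter P = b + 2y = 3.76 + 2×2.3 = 8.36 m.
Hydraulic radius R = A/P = 8.648/8.36 = 1.034 m.
From Manning's equation, V = (1/n) R^(2/3) S^(1/2) = (1/0.027) × 1.034^(2/3) × 0.00068^(1/2) = 0.988 m/s.

V = 0.988 m/s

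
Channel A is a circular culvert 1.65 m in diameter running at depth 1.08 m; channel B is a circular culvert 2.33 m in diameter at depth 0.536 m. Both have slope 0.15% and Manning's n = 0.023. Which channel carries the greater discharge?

Channel A: For a circular section of diameter D = 1.65 m at depth y = 1.08 m, the central angle is θ = 2 arccos(1 − 2y/D) = 3.77 rad. Then A = (D²/8)(θ − sin θ) = 1.483 m² and P = Dθ/2 = 3.11 m. Hydraulic radius R = A/P = 1.483/3.11 = 0.4768 m. Q_A = (1/0.023)·1.483·0.4768^(2/3)·√0.0015 = 1.524 m³/s.
Channel B: For a circular section of diameter D = 2.33 m at depth y = 0.536 m, the central angle is θ = 2 arccos(1 − 2y/D) = 2.001 rad. Then A = (D²/8)(θ − sin θ) = 0.7411 m² and P = Dθ/2 = 2.331 m. Hydraulic radius R = A/P = 0.7411/2.331 = 0.3179 m. Q_B = (1/0.023)·0.7411·0.3179^(2/3)·√0.0015 = 0.5812 m³/s.
Q_A = 1.524 m³/s vs Q_B = 0.5812 m³/s, so channel A carries more.

channel A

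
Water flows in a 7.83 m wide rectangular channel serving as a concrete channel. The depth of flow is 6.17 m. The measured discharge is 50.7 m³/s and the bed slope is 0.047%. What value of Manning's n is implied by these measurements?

n = 0.037

Flow area A = b·y = 7.83 × 6.17 = 48.31 m². Wetted perimeter P = b + 2y = 7.83 + 2×6.17 = 20.17 m.
Hydraulic radius R = A/P = 48.31/20.17 = 2.395 m.
Rearranging Manning's equation: n = (1/Q) A R^(2/3) S^(1/2) = (1/50.7) × 48.31 × 2.395^(2/3) × √0.00047 = 0.037.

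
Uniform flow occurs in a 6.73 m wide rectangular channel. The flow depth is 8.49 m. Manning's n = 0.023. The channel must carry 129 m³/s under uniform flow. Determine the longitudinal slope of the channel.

S = 0.000835

Flow area A = b·y = 6.73 × 8.49 = 57.14 m². Wetted perimeter P = b + 2y = 6.73 + 2×8.49 = 23.71 m.
Hydraulic radius R = A/P = 57.14/23.71 = 2.41 m.
From Manning's equation, S = [nQ / (1 A R^(2/3))]² = [0.023 × 129 / (1 × 57.14 × 2.41^(2/3))]² = 0.000835.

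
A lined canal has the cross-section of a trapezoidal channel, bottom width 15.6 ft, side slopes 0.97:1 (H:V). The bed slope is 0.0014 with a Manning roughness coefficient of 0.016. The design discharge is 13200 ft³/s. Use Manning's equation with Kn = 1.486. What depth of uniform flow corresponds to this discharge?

Manning's equation rearranged: A R^(2/3) = nQ / (1.486·√S) = 0.016 × 13200 / (1.486 × √0.0014) = 3798.
Try y = 26.9 ft: A R^(2/3) = 6004 — high.
Try y = 19.2 ft: A R^(2/3) = 2949 — low.
Try y = 21.7 ft: A R^(2/3) = 3803 — matches.

y_n = 21.7 ft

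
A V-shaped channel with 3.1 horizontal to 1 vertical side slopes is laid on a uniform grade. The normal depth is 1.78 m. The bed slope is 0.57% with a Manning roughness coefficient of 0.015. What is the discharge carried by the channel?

Q = 44.3 m³/s

For a triangular section with side slope z = 3.1: A = zy² = 3.1×1.78² = 9.822 m²; P = 2y√(1+z²) = 2×1.78×3.257 = 11.6 m.
Hydraulic radius R = A/P = 9.822/11.6 = 0.847 m.
Manning's equation: Q = (1/n) A R^(2/3) S^(1/2) = (1/0.015) × 9.822 × 0.847^(2/3) × 0.0057^(1/2) = 44.3 m³/s.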